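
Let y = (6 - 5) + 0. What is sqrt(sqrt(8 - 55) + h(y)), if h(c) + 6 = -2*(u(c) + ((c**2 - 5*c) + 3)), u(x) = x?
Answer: sqrt(-6 + I*sqrt(47)) ≈ 1.2471 + 2.7487*I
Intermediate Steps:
y = 1 (y = 1 + 0 = 1)
h(c) = -12 - 2*c**2 + 8*c (h(c) = -6 - 2*(c + ((c**2 - 5*c) + 3)) = -6 - 2*(c + (3 + c**2 - 5*c)) = -6 - 2*(3 + c**2 - 4*c) = -6 + (-6 - 2*c**2 + 8*c) = -12 - 2*c**2 + 8*c)
sqrt(sqrt(8 - 55) + h(y)) = sqrt(sqrt(8 - 55) + (-12 - 2*1**2 + 8*1)) = sqrt(sqrt(-47) + (-12 - 2*1 + 8)) = sqrt(I*sqrt(47) + (-12 - 2 + 8)) = sqrt(I*sqrt(47) - 6) = sqrt(-6 + I*sqrt(47))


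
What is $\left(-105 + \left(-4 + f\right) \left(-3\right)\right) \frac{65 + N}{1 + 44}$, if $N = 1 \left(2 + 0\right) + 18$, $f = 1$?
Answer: $- \frac{544}{3} \approx -181.33$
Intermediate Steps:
$N = 20$ ($N = 1 \cdot 2 + 18 = 2 + 18 = 20$)
$\left(-105 + \left(-4 + f\right) \left(-3\right)\right) \frac{65 + N}{1 + 44} = \left(-105 + \left(-4 + 1\right) \left(-3\right)\right) \frac{65 + 20}{1 + 44} = \left(-105 - -9\right) \frac{85}{45} = \left(-105 + 9\right) 85 \cdot \frac{1}{45} = \left(-96\right) \frac{17}{9} = - \frac{544}{3}$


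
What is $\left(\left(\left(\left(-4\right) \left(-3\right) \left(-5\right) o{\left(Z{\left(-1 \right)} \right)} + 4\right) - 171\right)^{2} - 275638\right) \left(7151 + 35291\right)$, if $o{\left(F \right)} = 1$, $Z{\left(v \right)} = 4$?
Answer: $-9511634178$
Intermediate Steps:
$\left(\left(\left(\left(-4\right) \left(-3\right) \left(-5\right) o{\left(Z{\left(-1 \right)} \right)} + 4\right) - 171\right)^{2} - 275638\right) \left(7151 + 35291\right) = \left(\left(\left(\left(-4\right) \left(-3\right) \left(-5\right) 1 + 4\right) - 171\right)^{2} - 275638\right) \left(7151 + 35291\right) = \left(\left(\left(12 \left(-5\right) 1 + 4\right) - 171\right)^{2} - 275638\right) 42442 = \left(\left(\left(\left(-60\right) 1 + 4\right) - 171\right)^{2} - 275638\right) 42442 = \left(\left(\left(-60 + 4\right) - 171\right)^{2} - 275638\right) 42442 = \left(\left(-56 - 171\right)^{2} - 275638\right) 42442 = \left(\left(-227\right)^{2} - 275638\right) 42442 = \left(51529 - 275638\right) 42442 = \left(-224109\right) 42442 = -9511634178$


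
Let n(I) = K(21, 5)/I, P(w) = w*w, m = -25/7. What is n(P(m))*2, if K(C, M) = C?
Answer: 2058/625 ≈ 3.2928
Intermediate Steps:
m = -25/7 (m = -25*⅐ = -25/7 ≈ -3.5714)
P(w) = w²
n(I) = 21/I
n(P(m))*2 = (21/((-25/7)²))*2 = (21/(625/49))*2 = (21*(49/625))*2 = (1029/625)*2 = 2058/625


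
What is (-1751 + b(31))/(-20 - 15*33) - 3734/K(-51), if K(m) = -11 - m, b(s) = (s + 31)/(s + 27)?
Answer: -5373737/59740 ≈ -89.952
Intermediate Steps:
b(s) = (31 + s)/(27 + s)
(-1751 + b(31))/(-20 - 15*33) - 3734/K(-51) = (-1751 + (31 + 31)/(27 + 31))/(-20 - 15*33) - 3734/(-11 - 1*(-51)) = (-1751 + 62/58)/(-20 - 495) - 3734/(-11 + 51) = (-1751 + (1/58)*62)/(-515) - 3734/40 = (-1751 + 31/29)*(-1/515) - 3734*1/40 = -50748/29*(-1/515) - 1867/20 = 50748/14935 - 1867/20 = -5373737/59740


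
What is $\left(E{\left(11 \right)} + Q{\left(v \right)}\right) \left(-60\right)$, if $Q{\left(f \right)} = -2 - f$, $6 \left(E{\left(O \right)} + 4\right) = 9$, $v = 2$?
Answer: $390$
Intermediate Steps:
$E{\left(O \right)} = - \frac{5}{2}$ ($E{\left(O \right)} = -4 + \frac{1}{6} \cdot 9 = -4 + \frac{3}{2} = - \frac{5}{2}$)
$\left(E{\left(11 \right)} + Q{\left(v \right)}\right) \left(-60\right) = \left(- \frac{5}{2} - 4\right) \left(-60\right) = \left(- \frac{13}{2}\right) \left(-60\right) = 390$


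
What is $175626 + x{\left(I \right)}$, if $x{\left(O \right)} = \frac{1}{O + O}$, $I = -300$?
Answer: $\frac{105375599}{600} \approx 1.7563 \cdot 10^{5}$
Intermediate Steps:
$x{\left(O \right)} = \frac{1}{2 O}$
$175626 + x{\left(I \right)} = 175626 + \frac{1}{2 \left(-300\right)} = 175626 + \frac{1}{2} \left(- \frac{1}{300}\right) = 175626 - \frac{1}{600} = \frac{105375599}{600}$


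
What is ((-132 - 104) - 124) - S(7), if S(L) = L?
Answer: -367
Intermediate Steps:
((-132 - 104) - 124) - S(7) = ((-132 - 104) - 124) - 1*7 = (-236 - 124) - 7 = -360 - 7 = -367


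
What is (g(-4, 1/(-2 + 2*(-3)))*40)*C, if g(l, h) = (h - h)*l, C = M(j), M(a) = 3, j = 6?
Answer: 0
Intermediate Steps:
C = 3
g(l, h) = 0 (g(l, h) = 0*l = 0)
(g(-4, 1/(-2 + 2*(-3)))*40)*C = (0*40)*3 = 0*3 = 0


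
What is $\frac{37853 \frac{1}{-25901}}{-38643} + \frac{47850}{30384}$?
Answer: $\frac{2660769374339}{1689506274984} \approx 1.5749$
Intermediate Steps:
$\frac{37853 \frac{1}{-25901}}{-38643} + \frac{47850}{30384} = 37853 \left(- \frac{1}{25901}\right) \left(- \frac{1}{38643}\right) + 47850 \cdot \frac{1}{30384} = \left(- \frac{37853}{25901}\right) \left(- \frac{1}{38643}\right) + \frac{7975}{5064} = \frac{37853}{1000892343} + \frac{7975}{5064} = \frac{2660769374339}{1689506274984}$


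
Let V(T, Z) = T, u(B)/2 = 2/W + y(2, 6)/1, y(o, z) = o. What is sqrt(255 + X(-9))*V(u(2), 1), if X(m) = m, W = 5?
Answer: 24*sqrt(246)/5 ≈ 75.285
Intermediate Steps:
u(B) = 24/5 (u(B) = 2*(2/5 + 2/1) = 2*(2*(1/5) + 2*1) = 2*(2/5 + 2) = 2*(12/5) = 24/5)
sqrt(255 + X(-9))*V(u(2), 1) = sqrt(255 - 9)*(24/5) = sqrt(246)*(24/5) = 24*sqrt(246)/5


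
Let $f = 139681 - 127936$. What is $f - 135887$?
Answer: $-124142$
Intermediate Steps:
$f = 11745$ ($f = 139681 - 127936 = 11745$)
$f - 135887 = 11745 - 135887 = -124142$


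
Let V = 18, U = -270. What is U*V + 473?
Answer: -4387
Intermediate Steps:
U*V + 473 = -270*18 + 473 = -4860 + 473 = -4387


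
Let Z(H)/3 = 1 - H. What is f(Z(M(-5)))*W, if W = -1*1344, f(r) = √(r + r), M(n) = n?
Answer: -8064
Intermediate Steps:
Z(H) = 3 - 3*H (Z(H) = 3*(1 - H) = 3 - 3*H)
f(r) = √2*√r (f(r) = √(2*r) = √2*√r)
W = -1344
f(Z(M(-5)))*W = (√2*√(3 - 3*(-5)))*(-1344) = (√2*√(3 + 15))*(-1344) = (√2*√18)*(-1344) = (√2*(3*√2))*(-1344) = 6*(-1344) = -8064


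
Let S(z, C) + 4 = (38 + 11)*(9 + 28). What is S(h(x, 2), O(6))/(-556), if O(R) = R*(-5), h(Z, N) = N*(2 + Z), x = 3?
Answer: -1809/556 ≈ -3.2536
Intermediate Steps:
O(R) = -5*R
S(z, C) = 1809 (S(z, C) = -4 + (38 + 11)*(9 + 28) = -4 + 49*37 = -4 + 1813 = 1809)
S(h(x, 2), O(6))/(-556) = 1809/(-556) = 1809*(-1/556) = -1809/556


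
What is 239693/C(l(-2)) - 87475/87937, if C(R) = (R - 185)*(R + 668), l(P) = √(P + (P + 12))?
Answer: -985054905548063/335659329461266 - 115771719*√2/7634086436 ≈ -2.9561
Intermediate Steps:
l(P) = √(12 + 2*P) (l(P) = √(P + (12 + P)) = √(12 + 2*P))
C(R) = (-185 + R)*(668 + R)
239693/C(l(-2)) - 87475/87937 = 239693/(-123580 + (√(12 + 2*(-2)))² + 483*√(12 + 2*(-2))) - 87475/87937 = 239693/(-123580 + (√(12 - 4))² + 483*√(12 - 4)) - 87475*1/87937 = 239693/(-123580 + (√8)² + 483*√8) - 87475/87937 = 239693/(-123580 + (2*√2)² + 483*(2*√2)) - 87475/87937 = 239693/(-123580 + 8 + 966*√2) - 87475/87937 = 239693/(-123572 + 966*√2) - 87475/87937 = -87475/87937 + 239693/(-123572 + 966*√2)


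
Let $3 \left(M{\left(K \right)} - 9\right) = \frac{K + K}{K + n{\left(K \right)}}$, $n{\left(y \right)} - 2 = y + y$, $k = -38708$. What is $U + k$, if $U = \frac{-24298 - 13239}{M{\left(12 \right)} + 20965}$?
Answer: $- \frac{15426238283}{398510} \approx -38710.0$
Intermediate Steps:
$n{\left(y \right)} = 2 + 2 y$ ($n{\left(y \right)} = 2 + \left(y + y\right) = 2 + 2 y$)
$M{\left(K \right)} = 9 + \frac{2 K}{3 \left(2 + 3 K\right)}$ ($M{\left(K \right)} = 9 + \frac{\left(K + K\right) \frac{1}{K + \left(2 + 2 K\right)}}{3} = 9 + \frac{2 K \frac{1}{2 + 3 K}}{3} = 9 + \frac{2 K}{3 \left(2 + 3 K\right)}$)
$U = - \frac{713203}{398510}$ ($U = \frac{-24298 - 13239}{\frac{54 + 83 \cdot 12}{3 \left(2 + 3 \cdot 12\right)} + 20965} = - \frac{37537}{\frac{54 + 996}{3 \left(2 + 36\right)} + 20965} = - \frac{37537}{\frac{1}{3} \cdot \frac{1}{38} \cdot 1050 + 20965} = - \frac{37537}{\frac{175}{19} + 20965} = - \frac{37537}{\frac{398510}{19}} = \left(-37537\right) \frac{19}{398510} = - \frac{713203}{398510} \approx -1.7897$)
$U + k = - \frac{713203}{398510} - 38708 = - \frac{15426238283}{398510}$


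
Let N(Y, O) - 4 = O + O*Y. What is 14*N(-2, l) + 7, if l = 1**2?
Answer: 49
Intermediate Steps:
l = 1
N(Y, O) = 4 + O + O*Y (N(Y, O) = 4 + (O + O*Y) = 4 + O + O*Y)
14*N(-2, l) + 7 = 14*(4 + 1 + 1*(-2)) + 7 = 14*(4 + 1 - 2) + 7 = 14*3 + 7 = 42 + 7 = 49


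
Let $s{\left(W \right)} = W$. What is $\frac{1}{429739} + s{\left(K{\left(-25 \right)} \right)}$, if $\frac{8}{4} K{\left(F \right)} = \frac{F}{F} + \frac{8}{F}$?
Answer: $\frac{7305613}{21486950} \approx 0.34$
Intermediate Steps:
$K{\left(F \right)} = \frac{1}{2} + \frac{4}{F}$ ($K{\left(F \right)} = \frac{\frac{F}{F} + \frac{8}{F}}{2} = \frac{1 + \frac{8}{F}}{2} = \frac{1}{2} + \frac{4}{F}$)
$\frac{1}{429739} + s{\left(K{\left(-25 \right)} \right)} = \frac{1}{429739} + \frac{8 - 25}{2 \left(-25\right)} = \frac{1}{429739} + \frac{1}{2} \left(- \frac{1}{25}\right) \left(-17\right) = \frac{1}{429739} + \frac{17}{50} = \frac{7305613}{21486950}$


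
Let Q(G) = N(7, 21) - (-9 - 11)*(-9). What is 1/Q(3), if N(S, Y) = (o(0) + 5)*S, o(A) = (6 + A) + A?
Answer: -1/103 ≈ -0.0097087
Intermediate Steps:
o(A) = 6 + 2*A
N(S, Y) = 11*S (N(S, Y) = ((6 + 2*0) + 5)*S = ((6 + 0) + 5)*S = (6 + 5)*S = 11*S)
Q(G) = -103 (Q(G) = 11*7 - (-9 - 11)*(-9) = 77 - (-20)*(-9) = 77 - 1*180 = 77 - 180 = -103)
1/Q(3) = 1/(-103) = -1/103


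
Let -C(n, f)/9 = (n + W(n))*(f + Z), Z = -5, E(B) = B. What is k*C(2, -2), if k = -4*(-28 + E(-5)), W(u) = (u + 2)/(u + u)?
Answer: 24948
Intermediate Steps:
W(u) = (2 + u)/(2*u) (W(u) = (2 + u)/((2*u)) = (2 + u)*(1/(2*u)) = (2 + u)/(2*u))
k = 132 (k = -4*(-28 - 5) = -4*(-33) = 132)
C(n, f) = -9*(-5 + f)*(n + (2 + n)/(2*n)) (C(n, f) = -9*(n + (2 + n)/(2*n))*(f - 5) = -9*(n + (2 + n)/(2*n))*(-5 + f) = -9*(-5 + f)*(n + (2 + n)/(2*n)))
k*C(2, -2) = 132*((9/2)*(10 + 5*2 - 1*(-2)*(2 + 2) + 2*2**2*(5 - 1*(-2)))/2) = 132*((9/2)*(1/2)*(10 + 10 - 1*(-2)*4 + 2*4*(5 + 2))) = 132*((9/2)*(1/2)*(10 + 10 + 8 + 2*4*7)) = 132*((9/2)*(1/2)*(10 + 10 + 8 + 56)) = 132*((9/2)*(1/2)*84) = 132*189 = 24948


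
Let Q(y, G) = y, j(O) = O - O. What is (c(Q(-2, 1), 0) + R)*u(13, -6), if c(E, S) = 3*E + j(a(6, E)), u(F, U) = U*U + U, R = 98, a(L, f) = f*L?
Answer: 2760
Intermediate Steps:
a(L, f) = L*f
j(O) = 0
u(F, U) = U + U² (u(F, U) = U² + U = U + U²)
c(E, S) = 3*E (c(E, S) = 3*E + 0 = 3*E)
(c(Q(-2, 1), 0) + R)*u(13, -6) = (3*(-2) + 98)*(-6*(1 - 6)) = (-6 + 98)*(-6*(-5)) = 92*30 = 2760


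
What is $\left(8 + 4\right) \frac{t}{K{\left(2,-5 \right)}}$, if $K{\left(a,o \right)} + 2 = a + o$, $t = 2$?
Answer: $- \frac{24}{5} \approx -4.8$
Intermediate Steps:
$K{\left(a,o \right)} = -2 + a + o$ ($K{\left(a,o \right)} = -2 + \left(a + o\right) = -2 + a + o$)
$\left(8 + 4\right) \frac{t}{K{\left(2,-5 \right)}} = \left(8 + 4\right) \frac{2}{-2 + 2 - 5} = 12 \frac{2}{-5} = 12 \cdot 2 \left(- \frac{1}{5}\right) = 12 \left(- \frac{2}{5}\right) = - \frac{24}{5}$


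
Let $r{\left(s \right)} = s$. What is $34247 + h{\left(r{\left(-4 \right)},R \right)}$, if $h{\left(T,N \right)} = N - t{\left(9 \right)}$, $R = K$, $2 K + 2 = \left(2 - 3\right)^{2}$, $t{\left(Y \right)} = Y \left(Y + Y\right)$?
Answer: $\frac{68169}{2} \approx 34085.0$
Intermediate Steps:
$t{\left(Y \right)} = 2 Y^{2}$ ($t{\left(Y \right)} = Y 2 Y = 2 Y^{2}$)
$K = - \frac{1}{2}$ ($K = -1 + \frac{\left(2 - 3\right)^{2}}{2} = -1 + \frac{\left(-1\right)^{2}}{2} = -1 + \frac{1}{2} \cdot 1 = -1 + \frac{1}{2} = - \frac{1}{2} \approx -0.5$)
$R = - \frac{1}{2} \approx -0.5$
$h{\left(T,N \right)} = -162 + N$ ($h{\left(T,N \right)} = N - 2 \cdot 9^{2} = N - 2 \cdot 81 = N - 162 = -162 + N$)
$34247 + h{\left(r{\left(-4 \right)},R \right)} = 34247 - \frac{325}{2} = \frac{68169}{2}$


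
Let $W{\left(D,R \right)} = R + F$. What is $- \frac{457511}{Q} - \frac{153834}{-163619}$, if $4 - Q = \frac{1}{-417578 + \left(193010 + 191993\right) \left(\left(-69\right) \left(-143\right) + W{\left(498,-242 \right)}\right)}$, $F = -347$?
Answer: $- \frac{267361835235206378922}{2337552828022237} \approx -1.1438 \cdot 10^{5}$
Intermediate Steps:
$W{\left(D,R \right)} = -347 + R$ ($W{\left(D,R \right)} = R - 347 = -347 + R$)
$Q = \frac{14286561023}{3571640256}$ ($Q = 4 - \frac{1}{-417578 + \left(193010 + 191993\right) \left(\left(-69\right) \left(-143\right) - 589\right)} = 4 - \frac{1}{-417578 + 385003 \left(9867 - 589\right)} = 4 - \frac{1}{-417578 + 385003 \cdot 9278} = 4 - \frac{1}{-417578 + 3572057834} = 4 - \frac{1}{3571640256} = \frac{14286561023}{3571640256} \approx 4.0$)
$- \frac{457511}{Q} - \frac{153834}{-163619} = - \frac{457511}{\frac{14286561023}{3571640256}} - \frac{153834}{-163619} = \left(-457511\right) \frac{3571640256}{14286561023} - - \frac{153834}{163619} = - \frac{1634064705162816}{14286561023} + \frac{153834}{163619} = - \frac{267361835235206378922}{2337552828022237}$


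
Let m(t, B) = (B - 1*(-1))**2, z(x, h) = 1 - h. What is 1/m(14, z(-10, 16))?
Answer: 1/196 ≈ 0.0051020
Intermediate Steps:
m(t, B) = (1 + B)**2 (m(t, B) = (B + 1)**2 = (1 + B)**2)
1/m(14, z(-10, 16)) = 1/((1 + (1 - 1*16))**2) = 1/((1 + (1 - 16))**2) = 1/((1 - 15)**2) = 1/((-14)**2) = 1/196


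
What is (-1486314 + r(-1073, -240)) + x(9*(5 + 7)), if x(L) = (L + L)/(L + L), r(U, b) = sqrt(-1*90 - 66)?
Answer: -1486313 + 2*I*sqrt(39) ≈ -1.4863e+6 + 12.49*I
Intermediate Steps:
r(U, b) = 2*I*sqrt(39) (r(U, b) = sqrt(-90 - 66) = sqrt(-156) = 2*I*sqrt(39))
x(L) = 1 (x(L) = (2*L)/((2*L)) = (2*L)*(1/(2*L)) = 1)
(-1486314 + r(-1073, -240)) + x(9*(5 + 7)) = (-1486314 + 2*I*sqrt(39)) + 1 = -1486313 + 2*I*sqrt(39)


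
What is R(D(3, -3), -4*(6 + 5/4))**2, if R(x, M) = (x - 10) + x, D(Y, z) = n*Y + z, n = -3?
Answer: 1156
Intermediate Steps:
D(Y, z) = z - 3*Y (D(Y, z) = -3*Y + z = z - 3*Y)
R(x, M) = -10 + 2*x (R(x, M) = (-10 + x) + x = -10 + 2*x)
R(D(3, -3), -4*(6 + 5/4))**2 = (-10 + 2*(-3 - 3*3))**2 = (-10 + 2*(-3 - 9))**2 = (-10 + 2*(-12))**2 = (-10 - 24)**2 = (-34)**2 = 1156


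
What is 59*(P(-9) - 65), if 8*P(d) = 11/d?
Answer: -276769/72 ≈ -3844.0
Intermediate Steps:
P(d) = 11/(8*d) (P(d) = (11/d)/8 = 11/(8*d))
59*(P(-9) - 65) = 59*((11/8)/(-9) - 65) = 59*((11/8)*(-1/9) - 65) = 59*(-11/72 - 65) = 59*(-4691/72) = -276769/72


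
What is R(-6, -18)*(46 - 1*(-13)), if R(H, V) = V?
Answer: -1062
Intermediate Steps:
R(-6, -18)*(46 - 1*(-13)) = -18*(46 - 1*(-13)) = -18*(46 + 13) = -18*59 = -1062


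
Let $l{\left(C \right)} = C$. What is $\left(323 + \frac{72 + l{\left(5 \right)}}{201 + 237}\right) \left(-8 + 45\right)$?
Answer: $\frac{5237387}{438} \approx 11958.0$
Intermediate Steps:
$\left(323 + \frac{72 + l{\left(5 \right)}}{201 + 237}\right) \left(-8 + 45\right) = \left(323 + \frac{72 + 5}{201 + 237}\right) \left(-8 + 45\right) = \left(323 + \frac{77}{438}\right) 37 = \frac{141551}{438} \cdot 37 = \frac{5237387}{438}$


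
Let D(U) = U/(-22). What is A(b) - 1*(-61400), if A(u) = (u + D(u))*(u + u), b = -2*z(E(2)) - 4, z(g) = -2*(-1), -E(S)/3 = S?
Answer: 676744/11 ≈ 61522.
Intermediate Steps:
E(S) = -3*S
z(g) = 2
D(U) = -U/22 (D(U) = U*(-1/22) = -U/22)
b = -8 (b = -2*2 - 4 = -4 - 4 = -8)
A(u) = 21*u²/11 (A(u) = (u - u/22)*(u + u) = (21*u/22)*(2*u) = 21*u²/11)
A(b) - 1*(-61400) = (21/11)*(-8)² - 1*(-61400) = (21/11)*64 + 61400 = 1344/11 + 61400 = 676744/11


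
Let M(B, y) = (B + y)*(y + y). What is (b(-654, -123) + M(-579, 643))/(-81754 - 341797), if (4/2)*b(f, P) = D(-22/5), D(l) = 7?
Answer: -164615/847102 ≈ -0.19433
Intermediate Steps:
M(B, y) = 2*y*(B + y) (M(B, y) = (B + y)*(2*y) = 2*y*(B + y))
b(f, P) = 7/2 (b(f, P) = (1/2)*7 = 7/2)
(b(-654, -123) + M(-579, 643))/(-81754 - 341797) = (7/2 + 2*643*(-579 + 643))/(-81754 - 341797) = (7/2 + 2*643*64)/(-423551) = (7/2 + 82304)*(-1/423551) = (164615/2)*(-1/423551) = -164615/847102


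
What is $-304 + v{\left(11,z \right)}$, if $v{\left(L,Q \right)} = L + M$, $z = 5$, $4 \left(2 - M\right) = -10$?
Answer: $- \frac{577}{2} \approx -288.5$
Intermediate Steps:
$M = \frac{9}{2}$ ($M = 2 - - \frac{5}{2} = 2 + \frac{5}{2} = \frac{9}{2} \approx 4.5$)
$v{\left(L,Q \right)} = \frac{9}{2} + L$ ($v{\left(L,Q \right)} = L + \frac{9}{2} = \frac{9}{2} + L$)
$-304 + v{\left(11,z \right)} = -304 + \left(\frac{9}{2} + 11\right) = -304 + \frac{31}{2} = - \frac{577}{2}$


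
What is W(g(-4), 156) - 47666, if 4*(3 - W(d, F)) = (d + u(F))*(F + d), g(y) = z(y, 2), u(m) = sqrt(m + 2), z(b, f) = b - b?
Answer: -47663 - 39*sqrt(158) ≈ -48153.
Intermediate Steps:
z(b, f) = 0
u(m) = sqrt(2 + m)
g(y) = 0
W(d, F) = 3 - (F + d)*(d + sqrt(2 + F))/4 (W(d, F) = 3 - (d + sqrt(2 + F))*(F + d)/4 = 3 - (F + d)*(d + sqrt(2 + F))/4)
W(g(-4), 156) - 47666 = (3 - 1/4*0**2 - 1/4*156*0 - 1/4*156*sqrt(2 + 156) - 1/4*0*sqrt(2 + 156)) - 47666 = (3 - 1/4*0 + 0 - 1/4*156*sqrt(158) - 1/4*0*sqrt(158)) - 47666 = (3 + 0 + 0 - 39*sqrt(158) + 0) - 47666 = (3 - 39*sqrt(158)) - 47666 = -47663 - 39*sqrt(158)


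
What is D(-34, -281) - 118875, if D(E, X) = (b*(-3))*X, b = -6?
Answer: -123933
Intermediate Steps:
D(E, X) = 18*X (D(E, X) = (-6*(-3))*X = 18*X)
D(-34, -281) - 118875 = 18*(-281) - 118875 = -5058 - 118875 = -123933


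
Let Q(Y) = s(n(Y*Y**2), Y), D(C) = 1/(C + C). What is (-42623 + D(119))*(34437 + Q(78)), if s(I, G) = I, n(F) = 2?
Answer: -349358617847/238 ≈ -1.4679e+9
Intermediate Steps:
D(C) = 1/(2*C)
Q(Y) = 2
(-42623 + D(119))*(34437 + Q(78)) = (-42623 + (1/2)/119)*(34437 + 2) = (-42623 + (1/2)*(1/119))*34439 = (-42623 + 1/238)*34439 = -10144273/238*34439 = -349358617847/238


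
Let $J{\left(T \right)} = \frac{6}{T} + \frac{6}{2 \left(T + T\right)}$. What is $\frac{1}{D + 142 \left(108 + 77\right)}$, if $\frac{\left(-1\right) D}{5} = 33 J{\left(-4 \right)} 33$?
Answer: $\frac{8}{291835} \approx 2.7413 \cdot 10^{-5}$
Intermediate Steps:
$J{\left(T \right)} = \frac{15}{2 T}$ ($J{\left(T \right)} = \frac{6}{T} + \frac{6}{2 \cdot 2 T} = \frac{6}{T} + \frac{6}{4 T} = \frac{6}{T} + 6 \frac{1}{4 T} = \frac{6}{T} + \frac{3}{2 T} = \frac{15}{2 T}$)
$D = \frac{81675}{8}$ ($D = - 5 \cdot 33 \frac{15}{2 \left(-4\right)} 33 = - 5 \cdot 33 \cdot \frac{15}{2} \left(- \frac{1}{4}\right) 33 = - 5 \cdot 33 \left(- \frac{15}{8}\right) 33 = - 5 \left(\left(- \frac{495}{8}\right) 33\right) = \left(-5\right) \left(- \frac{16335}{8}\right) = \frac{81675}{8} \approx 10209.0$)
$\frac{1}{D + 142 \left(108 + 77\right)} = \frac{1}{\frac{81675}{8} + 142 \left(108 + 77\right)} = \frac{1}{\frac{81675}{8} + 142 \cdot 185} = \frac{1}{\frac{81675}{8} + 26270} = \frac{1}{\frac{291835}{8}} = \frac{8}{291835}$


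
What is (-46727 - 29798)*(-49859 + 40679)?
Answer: 702499500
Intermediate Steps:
(-46727 - 29798)*(-49859 + 40679) = -76525*(-9180) = 702499500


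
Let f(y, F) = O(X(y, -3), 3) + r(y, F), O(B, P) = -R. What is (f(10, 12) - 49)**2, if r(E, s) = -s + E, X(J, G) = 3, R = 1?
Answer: 2704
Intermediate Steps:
r(E, s) = E - s
O(B, P) = -1 (O(B, P) = -1*1 = -1)
f(y, F) = -1 + y - F (f(y, F) = -1 + (y - F) = -1 + y - F)
(f(10, 12) - 49)**2 = ((-1 + 10 - 1*12) - 49)**2 = ((-1 + 10 - 12) - 49)**2 = (-3 - 49)**2 = (-52)**2 = 2704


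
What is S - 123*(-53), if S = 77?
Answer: 6596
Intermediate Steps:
S - 123*(-53) = 77 - 123*(-53) = 77 + 6519 = 6596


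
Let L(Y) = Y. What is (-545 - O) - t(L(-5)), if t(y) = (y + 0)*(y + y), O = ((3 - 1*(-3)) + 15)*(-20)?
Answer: -175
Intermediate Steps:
O = -420 (O = ((3 + 3) + 15)*(-20) = (6 + 15)*(-20) = 21*(-20) = -420)
t(y) = 2*y**2 (t(y) = y*(2*y) = 2*y**2)
(-545 - O) - t(L(-5)) = (-545 - 1*(-420)) - 2*(-5)**2 = (-545 + 420) - 2*25 = -125 - 1*50 = -125 - 50 = -175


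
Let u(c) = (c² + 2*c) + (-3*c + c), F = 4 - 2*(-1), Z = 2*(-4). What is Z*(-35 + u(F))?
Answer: -8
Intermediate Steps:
Z = -8
F = 6 (F = 4 + 2 = 6)
u(c) = c² (u(c) = (c² + 2*c) - 2*c = c²)
Z*(-35 + u(F)) = -8*(-35 + 6²) = -8*(-35 + 36) = -8*1 = -8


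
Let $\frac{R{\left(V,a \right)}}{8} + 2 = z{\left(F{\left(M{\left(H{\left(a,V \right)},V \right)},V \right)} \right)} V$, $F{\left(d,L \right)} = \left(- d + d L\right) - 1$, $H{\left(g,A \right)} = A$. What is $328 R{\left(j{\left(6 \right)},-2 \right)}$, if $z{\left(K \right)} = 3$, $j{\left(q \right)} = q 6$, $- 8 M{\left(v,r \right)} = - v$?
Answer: $278144$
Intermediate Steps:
$M{\left(v,r \right)} = \frac{v}{8}$ ($M{\left(v,r \right)} = - \frac{\left(-1\right) v}{8} = \frac{v}{8}$)
$j{\left(q \right)} = 6 q$
$F{\left(d,L \right)} = -1 - d + L d$ ($F{\left(d,L \right)} = \left(- d + L d\right) - 1 = -1 - d + L d$)
$R{\left(V,a \right)} = -16 + 24 V$ ($R{\left(V,a \right)} = -16 + 8 \cdot 3 V = -16 + 24 V$)
$328 R{\left(j{\left(6 \right)},-2 \right)} = 328 \left(-16 + 24 \cdot 6 \cdot 6\right) = 328 \left(-16 + 24 \cdot 36\right) = 328 \left(-16 + 864\right) = 328 \cdot 848 = 278144$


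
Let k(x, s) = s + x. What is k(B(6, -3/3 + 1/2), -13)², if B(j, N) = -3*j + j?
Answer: 625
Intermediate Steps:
B(j, N) = -2*j
k(B(6, -3/3 + 1/2), -13)² = (-13 - 2*6)² = (-13 - 12)² = (-25)² = 625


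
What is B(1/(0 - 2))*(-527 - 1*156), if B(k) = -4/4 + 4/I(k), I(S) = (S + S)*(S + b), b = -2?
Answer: -2049/5 ≈ -409.80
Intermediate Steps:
I(S) = 2*S*(-2 + S) (I(S) = (S + S)*(S - 2) = (2*S)*(-2 + S) = 2*S*(-2 + S))
B(k) = -1 + 2/(k*(-2 + k)) (B(k) = -4/4 + 4/((2*k*(-2 + k))) = -4*¼ + 4*(1/(2*k*(-2 + k))) = -1 + 2/(k*(-2 + k)))
B(1/(0 - 2))*(-527 - 1*156) = ((2 - (-2 + 1/(0 - 2))/(0 - 2))/((1/(0 - 2))*(-2 + 1/(0 - 2))))*(-527 - 1*156) = ((2 - 1*(-2 + 1/(-2))/(-2))/((1/(-2))*(-2 + 1/(-2))))*(-527 - 156) = ((2 - 1*(-½)*(-2 - ½))/((-½)*(-2 - ½)))*(-683) = -2*(2 - 1*(-½)*(-5/2))/(-5/2)*(-683) = -2*(-⅖)*(2 - 5/4)*(-683) = -2*(-⅖)*¾*(-683) = (⅗)*(-683) = -2049/5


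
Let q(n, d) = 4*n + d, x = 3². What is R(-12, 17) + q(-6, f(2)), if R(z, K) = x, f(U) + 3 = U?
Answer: -16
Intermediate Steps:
f(U) = -3 + U
x = 9
R(z, K) = 9
q(n, d) = d + 4*n
R(-12, 17) + q(-6, f(2)) = 9 + ((-3 + 2) + 4*(-6)) = 9 + (-1 - 24) = 9 - 25 = -16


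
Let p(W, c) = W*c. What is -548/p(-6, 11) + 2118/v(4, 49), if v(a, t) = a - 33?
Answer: -61948/957 ≈ -64.731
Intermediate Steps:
v(a, t) = -33 + a
-548/p(-6, 11) + 2118/v(4, 49) = -548/((-6*11)) + 2118/(-33 + 4) = -548/(-66) + 2118/(-29) = -548*(-1/66) + 2118*(-1/29) = 274/33 - 2118/29 = -61948/957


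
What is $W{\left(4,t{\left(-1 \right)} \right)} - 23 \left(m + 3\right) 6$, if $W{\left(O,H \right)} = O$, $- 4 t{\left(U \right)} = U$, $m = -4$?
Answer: $142$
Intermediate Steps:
$t{\left(U \right)} = - \frac{U}{4}$
$W{\left(4,t{\left(-1 \right)} \right)} - 23 \left(m + 3\right) 6 = 4 - 23 \left(-4 + 3\right) 6 = 4 - 23 \left(\left(-1\right) 6\right) = 4 - -138 = 4 + 138 = 142$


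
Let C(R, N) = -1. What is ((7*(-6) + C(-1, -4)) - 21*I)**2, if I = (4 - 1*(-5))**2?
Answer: 3041536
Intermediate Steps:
I = 81 (I = (4 + 5)**2 = 9**2 = 81)
((7*(-6) + C(-1, -4)) - 21*I)**2 = ((7*(-6) - 1) - 21*81)**2 = ((-42 - 1) - 1701)**2 = (-43 - 1701)**2 = (-1744)**2 = 3041536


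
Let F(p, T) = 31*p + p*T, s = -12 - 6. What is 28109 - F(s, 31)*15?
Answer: 44849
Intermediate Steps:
s = -18
F(p, T) = 31*p + T*p
28109 - F(s, 31)*15 = 28109 - (-18*(31 + 31))*15 = 28109 - (-18*62)*15 = 28109 - (-1116)*15 = 28109 - 1*(-16740) = 28109 + 16740 = 44849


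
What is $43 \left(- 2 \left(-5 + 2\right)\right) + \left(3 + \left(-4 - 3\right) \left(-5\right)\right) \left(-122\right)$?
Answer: $-4378$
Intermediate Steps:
$43 \left(- 2 \left(-5 + 2\right)\right) + \left(3 + \left(-4 - 3\right) \left(-5\right)\right) \left(-122\right) = 43 \left(\left(-2\right) \left(-3\right)\right) + \left(3 + \left(-4 - 3\right) \left(-5\right)\right) \left(-122\right) = 43 \cdot 6 + \left(3 - -35\right) \left(-122\right) = 258 + \left(3 + 35\right) \left(-122\right) = 258 + 38 \left(-122\right) = 258 - 4636 = -4378$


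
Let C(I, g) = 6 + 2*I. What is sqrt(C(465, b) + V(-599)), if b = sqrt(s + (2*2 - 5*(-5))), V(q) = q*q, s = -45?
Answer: sqrt(359737) ≈ 599.78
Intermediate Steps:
V(q) = q**2
b = 4*I (b = sqrt(-45 + (2*2 - 5*(-5))) = sqrt(-45 + (4 + 25)) = sqrt(-45 + 29) = sqrt(-16) = 4*I ≈ 4.0*I)
sqrt(C(465, b) + V(-599)) = sqrt((6 + 2*465) + (-599)**2) = sqrt((6 + 930) + 358801) = sqrt(936 + 358801) = sqrt(359737)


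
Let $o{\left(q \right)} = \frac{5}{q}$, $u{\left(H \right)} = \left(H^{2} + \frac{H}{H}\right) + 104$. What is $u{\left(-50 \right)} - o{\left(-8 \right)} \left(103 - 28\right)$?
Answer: $\frac{21215}{8} \approx 2651.9$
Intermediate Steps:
$u{\left(H \right)} = 105 + H^{2}$ ($u{\left(H \right)} = \left(H^{2} + 1\right) + 104 = \left(1 + H^{2}\right) + 104 = 105 + H^{2}$)
$u{\left(-50 \right)} - o{\left(-8 \right)} \left(103 - 28\right) = \left(105 + \left(-50\right)^{2}\right) - \frac{5}{-8} \left(103 - 28\right) = \left(105 + 2500\right) - 5 \left(- \frac{1}{8}\right) 75 = 2605 - \left(- \frac{5}{8}\right) 75 = 2605 - - \frac{375}{8} = 2605 + \frac{375}{8} = \frac{21215}{8}$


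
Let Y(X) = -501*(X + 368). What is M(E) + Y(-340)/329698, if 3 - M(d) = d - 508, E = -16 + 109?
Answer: 68899868/164849 ≈ 417.96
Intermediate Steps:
Y(X) = -184368 - 501*X (Y(X) = -501*(368 + X) = -184368 - 501*X)
E = 93
M(d) = 511 - d (M(d) = 3 - (d - 508) = 3 - (-508 + d) = 3 + (508 - d) = 511 - d)
M(E) + Y(-340)/329698 = (511 - 1*93) + (-184368 - 501*(-340))/329698 = (511 - 93) + (-184368 + 170340)*(1/329698) = 418 - 14028*1/329698 = 418 - 7014/164849 = 68899868/164849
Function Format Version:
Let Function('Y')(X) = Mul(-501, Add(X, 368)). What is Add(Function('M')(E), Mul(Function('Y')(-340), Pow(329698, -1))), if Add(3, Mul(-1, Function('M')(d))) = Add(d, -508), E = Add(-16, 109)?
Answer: Rational(68899868, 164849) ≈ 417.96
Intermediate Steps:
Function('Y')(X) = Add(-184368, Mul(-501, X)) (Function('Y')(X) = Mul(-501, Add(368, X)) = Add(-184368, Mul(-501, X)))
E = 93
Function('M')(d) = Add(511, Mul(-1, d)) (Function('M')(d) = Add(3, Mul(-1, Add(d, -508))) = Add(3, Mul(-1, Add(-508, d))) = Add(3, Add(508, Mul(-1, d))) = Add(511, Mul(-1, d)))
Add(Function('M')(E), Mul(Function('Y')(-340), Pow(329698, -1))) = Add(Add(511, Mul(-1, 93)), Mul(Add(-184368, Mul(-501, -340)), Pow(329698, -1))) = Add(Add(511, -93), Mul(Add(-184368, 170340), Rational(1, 329698))) = Add(418, Mul(-14028, Rational(1, 329698))) = Add(418, Rational(-7014, 164849)) = Rational(68899868, 164849)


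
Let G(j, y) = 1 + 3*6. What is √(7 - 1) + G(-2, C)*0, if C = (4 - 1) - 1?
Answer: √6 ≈ 2.4495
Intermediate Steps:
C = 2 (C = 3 - 1 = 2)
G(j, y) = 19 (G(j, y) = 1 + 18 = 19)
√(7 - 1) + G(-2, C)*0 = √(7 - 1) + 19*0 = √6 + 0 = √6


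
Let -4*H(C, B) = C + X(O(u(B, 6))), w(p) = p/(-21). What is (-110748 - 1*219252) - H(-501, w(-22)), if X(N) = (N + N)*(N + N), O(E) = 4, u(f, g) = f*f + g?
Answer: -1320437/4 ≈ -3.3011e+5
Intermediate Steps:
u(f, g) = g + f² (u(f, g) = f² + g = g + f²)
w(p) = -p/21 (w(p) = p*(-1/21) = -p/21)
X(N) = 4*N² (X(N) = (2*N)*(2*N) = 4*N²)
H(C, B) = -16 - C/4 (H(C, B) = -(C + 4*4²)/4 = -(C + 4*16)/4 = -(C + 64)/4 = -(64 + C)/4 = -16 - C/4)
(-110748 - 1*219252) - H(-501, w(-22)) = (-110748 - 1*219252) - (-16 - ¼*(-501)) = (-110748 - 219252) - (-16 + 501/4) = -330000 - 1*437/4 = -330000 - 437/4 = -1320437/4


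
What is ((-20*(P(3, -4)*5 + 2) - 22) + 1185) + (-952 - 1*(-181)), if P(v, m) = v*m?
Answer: 1552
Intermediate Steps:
P(v, m) = m*v
((-20*(P(3, -4)*5 + 2) - 22) + 1185) + (-952 - 1*(-181)) = ((-20*(-4*3*5 + 2) - 22) + 1185) + (-952 - 1*(-181)) = ((-20*(-12*5 + 2) - 22) + 1185) + (-952 + 181) = ((-20*(-60 + 2) - 22) + 1185) - 771 = ((-20*(-58) - 22) + 1185) - 771 = ((1160 - 22) + 1185) - 771 = (1138 + 1185) - 771 = 2323 - 771 = 1552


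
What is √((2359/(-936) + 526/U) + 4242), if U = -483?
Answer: √2673633868906/25116 ≈ 65.103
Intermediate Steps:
√((2359/(-936) + 526/U) + 4242) = √((2359/(-936) + 526/(-483)) + 4242) = √((2359*(-1/936) + 526*(-1/483)) + 4242) = √((-2359/936 - 526/483) + 4242) = √(-543911/150696 + 4242) = √(638708521/150696) = √2673633868906/25116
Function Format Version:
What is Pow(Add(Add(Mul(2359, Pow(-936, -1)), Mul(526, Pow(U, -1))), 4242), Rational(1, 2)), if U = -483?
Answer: Mul(Rational(1, 25116), Pow(2673633868906, Rational(1, 2))) ≈ 65.103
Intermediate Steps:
Pow(Add(Add(Mul(2359, Pow(-936, -1)), Mul(526, Pow(U, -1))), 4242), Rational(1, 2)) = Pow(Add(Add(Mul(2359, Pow(-936, -1)), Mul(526, Pow(-483, -1))), 4242), Rational(1, 2)) = Pow(Add(Add(Mul(2359, Rational(-1, 936)), Mul(526, Rational(-1, 483))), 4242), Rational(1, 2)) = Pow(Add(Add(Rational(-2359, 936), Rational(-526, 483)), 4242), Rational(1, 2)) = Pow(Add(Rational(-543911, 150696), 4242), Rational(1, 2)) = Pow(Rational(638708521, 150696), Rational(1, 2)) = Mul(Rational(1, 25116), Pow(2673633868906, Rational(1, 2)))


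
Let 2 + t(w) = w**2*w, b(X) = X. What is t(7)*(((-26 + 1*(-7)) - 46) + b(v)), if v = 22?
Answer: -19437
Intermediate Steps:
t(w) = -2 + w**3 (t(w) = -2 + w**2*w = -2 + w**3)
t(7)*(((-26 + 1*(-7)) - 46) + b(v)) = (-2 + 7**3)*(((-26 + 1*(-7)) - 46) + 22) = (-2 + 343)*(((-26 - 7) - 46) + 22) = 341*((-33 - 46) + 22) = 341*(-79 + 22) = 341*(-57) = -19437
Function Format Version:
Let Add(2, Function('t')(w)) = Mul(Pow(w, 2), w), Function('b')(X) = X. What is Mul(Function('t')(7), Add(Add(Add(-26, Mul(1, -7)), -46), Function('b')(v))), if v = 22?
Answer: -19437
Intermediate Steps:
Function('t')(w) = Add(-2, Pow(w, 3)) (Function('t')(w) = Add(-2, Mul(Pow(w, 2), w)) = Add(-2, Pow(w, 3)))
Mul(Function('t')(7), Add(Add(Add(-26, Mul(1, -7)), -46), Function('b')(v))) = Mul(Add(-2, Pow(7, 3)), Add(Add(Add(-26, Mul(1, -7)), -46), 22)) = Mul(Add(-2, 343), Add(Add(Add(-26, -7), -46), 22)) = Mul(341, Add(Add(-33, -46), 22)) = Mul(341, Add(-79, 22)) = Mul(341, -57) = -19437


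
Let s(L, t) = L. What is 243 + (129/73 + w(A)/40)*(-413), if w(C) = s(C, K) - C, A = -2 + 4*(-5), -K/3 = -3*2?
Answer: -35538/73 ≈ -486.82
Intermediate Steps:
K = 18 (K = -(-9)*2 = -3*(-6) = 18)
A = -22 (A = -2 - 20 = -22)
w(C) = 0 (w(C) = C - C = 0)
243 + (129/73 + w(A)/40)*(-413) = 243 + (129/73 + 0/40)*(-413) = 243 + (129*(1/73) + 0*(1/40))*(-413) = 243 + (129/73 + 0)*(-413) = 243 + (129/73)*(-413) = 243 - 53277/73 = -35538/73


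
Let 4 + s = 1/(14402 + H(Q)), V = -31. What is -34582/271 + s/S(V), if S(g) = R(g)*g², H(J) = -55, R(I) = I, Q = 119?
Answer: -14780728145737/115828510267 ≈ -127.61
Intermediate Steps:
S(g) = g³ (S(g) = g*g² = g³)
s = -57387/14347 (s = -4 + 1/(14402 - 55) = -4 + 1/14347 = -57387/14347 ≈ -3.9999)
-34582/271 + s/S(V) = -34582/271 - 57387/(14347*((-31)³)) = -34582*1/271 - 57387/14347/(-29791) = -34582/271 - 57387/14347*(-1/29791) = -34582/271 + 57387/427411477 = -14780728145737/115828510267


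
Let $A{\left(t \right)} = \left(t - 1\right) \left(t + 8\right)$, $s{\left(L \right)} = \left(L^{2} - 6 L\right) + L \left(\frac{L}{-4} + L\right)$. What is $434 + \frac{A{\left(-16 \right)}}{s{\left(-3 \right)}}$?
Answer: $\frac{59134}{135} \approx 438.03$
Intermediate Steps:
$s{\left(L \right)} = - 6 L + \frac{7 L^{2}}{4}$ ($s{\left(L \right)} = \left(L^{2} - 6 L\right) + L \left(L \left(- \frac{1}{4}\right) + L\right) = \left(L^{2} - 6 L\right) + L \left(- \frac{L}{4} + L\right) = \left(L^{2} - 6 L\right) + L \frac{3 L}{4} = \left(L^{2} - 6 L\right) + \frac{3 L^{2}}{4} = - 6 L + \frac{7 L^{2}}{4}$)
$A{\left(t \right)} = \left(-1 + t\right) \left(8 + t\right)$
$434 + \frac{A{\left(-16 \right)}}{s{\left(-3 \right)}} = 434 + \frac{-8 + \left(-16\right)^{2} + 7 \left(-16\right)}{\frac{1}{4} \left(-3\right) \left(-24 + 7 \left(-3\right)\right)} = 434 + \frac{-8 + 256 - 112}{\frac{1}{4} \left(-3\right) \left(-24 - 21\right)} = 434 + \frac{1}{\frac{1}{4} \left(-3\right) \left(-45\right)} 136 = 434 + \frac{1}{\frac{135}{4}} \cdot 136 = 434 + \frac{4}{135} \cdot 136 = 434 + \frac{544}{135} = \frac{59134}{135}$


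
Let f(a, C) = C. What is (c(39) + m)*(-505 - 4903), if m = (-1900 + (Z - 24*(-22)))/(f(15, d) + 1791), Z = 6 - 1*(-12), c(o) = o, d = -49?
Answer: -13849472/67 ≈ -2.0671e+5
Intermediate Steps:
Z = 18 (Z = 6 + 12 = 18)
m = -677/871 (m = (-1900 + (18 - 24*(-22)))/(-49 + 1791) = (-1900 + (18 + 528))/1742 = (-1900 + 546)*(1/1742) = -1354*1/1742 = -677/871 ≈ -0.77727)
(c(39) + m)*(-505 - 4903) = (39 - 677/871)*(-505 - 4903) = (33292/871)*(-5408) = -13849472/67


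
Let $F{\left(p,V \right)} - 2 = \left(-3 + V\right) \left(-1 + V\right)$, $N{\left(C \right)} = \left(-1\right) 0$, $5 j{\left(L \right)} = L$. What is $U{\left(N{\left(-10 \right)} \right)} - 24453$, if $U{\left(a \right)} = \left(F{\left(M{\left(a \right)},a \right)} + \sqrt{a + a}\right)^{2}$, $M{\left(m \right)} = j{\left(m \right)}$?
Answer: $-24428$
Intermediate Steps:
$j{\left(L \right)} = \frac{L}{5}$
$N{\left(C \right)} = 0$
$M{\left(m \right)} = \frac{m}{5}$
$F{\left(p,V \right)} = 2 + \left(-1 + V\right) \left(-3 + V\right)$ ($F{\left(p,V \right)} = 2 + \left(-3 + V\right) \left(-1 + V\right) = 2 + \left(-1 + V\right) \left(-3 + V\right)$)
$U{\left(a \right)} = \left(5 + a^{2} - 4 a + \sqrt{2} \sqrt{a}\right)^{2}$ ($U{\left(a \right)} = \left(\left(5 + a^{2} - 4 a\right) + \sqrt{a + a}\right)^{2} = \left(\left(5 + a^{2} - 4 a\right) + \sqrt{2 a}\right)^{2} = \left(\left(5 + a^{2} - 4 a\right) + \sqrt{2} \sqrt{a}\right)^{2} = \left(5 + a^{2} - 4 a + \sqrt{2} \sqrt{a}\right)^{2}$)
$U{\left(N{\left(-10 \right)} \right)} - 24453 = \left(5 + 0^{2} - 0 + \sqrt{2} \sqrt{0}\right)^{2} - 24453 = \left(5 + 0 + 0 + \sqrt{2} \cdot 0\right)^{2} - 24453 = \left(5 + 0 + 0 + 0\right)^{2} - 24453 = 5^{2} - 24453 = 25 - 24453 = -24428$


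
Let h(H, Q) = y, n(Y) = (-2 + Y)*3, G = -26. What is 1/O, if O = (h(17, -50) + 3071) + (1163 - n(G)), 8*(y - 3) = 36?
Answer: 2/8651 ≈ 0.00023119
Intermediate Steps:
n(Y) = -6 + 3*Y
y = 15/2 (y = 3 + (⅛)*36 = 3 + 9/2 = 15/2 ≈ 7.5000)
h(H, Q) = 15/2
O = 8651/2 (O = (15/2 + 3071) + (1163 - (-6 + 3*(-26))) = 6157/2 + (1163 - (-6 - 78)) = 6157/2 + (1163 - 1*(-84)) = 6157/2 + (1163 + 84) = 6157/2 + 1247 = 8651/2 ≈ 4325.5)
1/O = 1/(8651/2) = 2/8651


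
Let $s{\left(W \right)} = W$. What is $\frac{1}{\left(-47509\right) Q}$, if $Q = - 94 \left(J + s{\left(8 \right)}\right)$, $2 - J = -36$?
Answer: $\frac{1}{205428916} \approx 4.8679 \cdot 10^{-9}$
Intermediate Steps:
$J = 38$ ($J = 2 - -36 = 2 + 36 = 38$)
$Q = -4324$ ($Q = - 94 \left(38 + 8\right) = \left(-94\right) 46 = -4324$)
$\frac{1}{\left(-47509\right) Q} = \frac{1}{\left(-47509\right) \left(-4324\right)} = \left(- \frac{1}{47509}\right) \left(- \frac{1}{4324}\right) = \frac{1}{205428916}$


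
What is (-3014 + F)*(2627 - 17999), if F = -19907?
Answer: 352341612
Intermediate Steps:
(-3014 + F)*(2627 - 17999) = (-3014 - 19907)*(2627 - 17999) = -22921*(-15372) = 352341612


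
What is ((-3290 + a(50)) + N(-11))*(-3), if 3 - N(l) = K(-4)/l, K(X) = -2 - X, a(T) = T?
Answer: 106815/11 ≈ 9710.5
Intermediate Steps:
N(l) = 3 - 2/l (N(l) = 3 - (-2 - 1*(-4))/l = 3 - (-2 + 4)/l = 3 - 2/l)
((-3290 + a(50)) + N(-11))*(-3) = ((-3290 + 50) + (3 - 2/(-11)))*(-3) = (-3240 + (3 - 2*(-1/11)))*(-3) = (-3240 + (3 + 2/11))*(-3) = (-3240 + 35/11)*(-3) = -35605/11*(-3) = 106815/11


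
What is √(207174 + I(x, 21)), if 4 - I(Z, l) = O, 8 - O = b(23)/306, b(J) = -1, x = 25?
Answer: √2155396646/102 ≈ 455.16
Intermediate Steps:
O = 2449/306 (O = 8 - (-1)/306 = 8 - 1*(-1/306) = 8 + 1/306 = 2449/306 ≈ 8.0033)
I(Z, l) = -1225/306 (I(Z, l) = 4 - 1*2449/306 = 4 - 2449/306 = -1225/306)
√(207174 + I(x, 21)) = √(207174 - 1225/306) = √(63394019/306) = √2155396646/102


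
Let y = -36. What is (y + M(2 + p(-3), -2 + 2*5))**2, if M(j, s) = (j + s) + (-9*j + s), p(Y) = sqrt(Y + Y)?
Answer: 912 + 576*I*sqrt(6) ≈ 912.0 + 1410.9*I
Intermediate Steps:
p(Y) = sqrt(2)*sqrt(Y) (p(Y) = sqrt(2*Y) = sqrt(2)*sqrt(Y))
M(j, s) = -8*j + 2*s (M(j, s) = (j + s) + (s - 9*j) = -8*j + 2*s)
(y + M(2 + p(-3), -2 + 2*5))**2 = (-36 + (-8*(2 + sqrt(2)*sqrt(-3)) + 2*(-2 + 2*5)))**2 = (-36 + (-8*(2 + sqrt(2)*(I*sqrt(3))) + 2*(-2 + 10)))**2 = (-36 + (-8*(2 + I*sqrt(6)) + 2*8))**2 = (-36 + ((-16 - 8*I*sqrt(6)) + 16))**2 = (-36 - 8*I*sqrt(6))**2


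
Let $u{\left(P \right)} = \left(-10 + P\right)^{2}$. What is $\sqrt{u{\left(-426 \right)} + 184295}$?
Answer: $3 \sqrt{41599} \approx 611.88$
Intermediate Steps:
$\sqrt{u{\left(-426 \right)} + 184295} = \sqrt{\left(-10 - 426\right)^{2} + 184295} = \sqrt{\left(-436\right)^{2} + 184295} = \sqrt{190096 + 184295} = \sqrt{374391} = 3 \sqrt{41599}$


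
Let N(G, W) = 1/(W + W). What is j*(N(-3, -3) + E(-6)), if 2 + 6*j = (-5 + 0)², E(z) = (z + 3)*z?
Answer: 2461/36 ≈ 68.361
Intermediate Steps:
E(z) = z*(3 + z) (E(z) = (3 + z)*z = z*(3 + z))
N(G, W) = 1/(2*W)
j = 23/6 (j = -⅓ + (-5 + 0)²/6 = -⅓ + (⅙)*(-5)² = -⅓ + (⅙)*25 = -⅓ + 25/6 = 23/6 ≈ 3.8333)
j*(N(-3, -3) + E(-6)) = 23*((½)/(-3) - 6*(3 - 6))/6 = 23*((½)*(-⅓) - 6*(-3))/6 = 23*(-⅙ + 18)/6 = (23/6)*(107/6) = 2461/36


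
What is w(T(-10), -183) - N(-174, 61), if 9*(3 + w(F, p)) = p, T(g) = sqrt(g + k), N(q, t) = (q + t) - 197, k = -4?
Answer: 860/3 ≈ 286.67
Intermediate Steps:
N(q, t) = -197 + q + t
T(g) = sqrt(-4 + g) (T(g) = sqrt(g - 4) = sqrt(-4 + g))
w(F, p) = -3 + p/9
w(T(-10), -183) - N(-174, 61) = (-3 + (1/9)*(-183)) - (-197 - 174 + 61) = (-3 - 61/3) - 1*(-310) = -70/3 + 310 = 860/3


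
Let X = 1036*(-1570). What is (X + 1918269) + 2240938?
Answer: 2532687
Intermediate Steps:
X = -1626520
(X + 1918269) + 2240938 = (-1626520 + 1918269) + 2240938 = 291749 + 2240938 = 2532687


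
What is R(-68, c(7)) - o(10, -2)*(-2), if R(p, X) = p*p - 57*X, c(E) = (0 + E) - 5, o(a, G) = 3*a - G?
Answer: 4574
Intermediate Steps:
o(a, G) = -G + 3*a
c(E) = -5 + E (c(E) = E - 5 = -5 + E)
R(p, X) = p² - 57*X
R(-68, c(7)) - o(10, -2)*(-2) = ((-68)² - 57*(-5 + 7)) - (-1*(-2) + 3*10)*(-2) = (4624 - 57*2) - (2 + 30)*(-2) = (4624 - 114) - 32*(-2) = 4510 - 1*(-64) = 4510 + 64 = 4574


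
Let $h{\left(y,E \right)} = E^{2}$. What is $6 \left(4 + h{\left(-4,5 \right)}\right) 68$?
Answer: $11832$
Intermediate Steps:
$6 \left(4 + h{\left(-4,5 \right)}\right) 68 = 6 \left(4 + 5^{2}\right) 68 = 6 \left(4 + 25\right) 68 = 6 \cdot 29 \cdot 68 = 174 \cdot 68 = 11832$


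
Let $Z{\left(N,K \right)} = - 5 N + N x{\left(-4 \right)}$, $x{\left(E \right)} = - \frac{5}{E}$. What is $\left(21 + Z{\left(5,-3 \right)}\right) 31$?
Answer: $\frac{279}{4} \approx 69.75$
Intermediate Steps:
$Z{\left(N,K \right)} = - \frac{15 N}{4}$ ($Z{\left(N,K \right)} = - 5 N + N \left(- \frac{5}{-4}\right) = - 5 N + N \left(\left(-5\right) \left(- \frac{1}{4}\right)\right) = - 5 N + N \frac{5}{4} = - 5 N + \frac{5 N}{4} = - \frac{15 N}{4}$)
$\left(21 + Z{\left(5,-3 \right)}\right) 31 = \left(21 - \frac{75}{4}\right) 31 = \frac{9}{4} \cdot 31 = \frac{279}{4}$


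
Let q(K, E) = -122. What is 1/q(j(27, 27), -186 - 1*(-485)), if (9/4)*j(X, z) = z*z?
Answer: -1/122 ≈ -0.0081967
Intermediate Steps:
j(X, z) = 4*z**2/9 (j(X, z) = 4*(z*z)/9 = 4*z**2/9)
1/q(j(27, 27), -186 - 1*(-485)) = 1/(-122) = -1/122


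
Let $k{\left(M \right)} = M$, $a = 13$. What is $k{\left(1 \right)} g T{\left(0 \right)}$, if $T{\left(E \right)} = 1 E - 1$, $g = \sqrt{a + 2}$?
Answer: $- \sqrt{15} \approx -3.873$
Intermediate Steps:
$g = \sqrt{15}$ ($g = \sqrt{13 + 2} = \sqrt{15} \approx 3.873$)
$T{\left(E \right)} = -1 + E$ ($T{\left(E \right)} = E - 1 = -1 + E$)
$k{\left(1 \right)} g T{\left(0 \right)} = 1 \sqrt{15} \left(-1 + 0\right) = \sqrt{15} \left(-1\right) = - \sqrt{15}$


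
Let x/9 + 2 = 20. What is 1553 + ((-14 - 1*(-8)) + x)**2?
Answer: 25889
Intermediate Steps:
x = 162 (x = -18 + 9*20 = -18 + 180 = 162)
1553 + ((-14 - 1*(-8)) + x)**2 = 1553 + ((-14 - 1*(-8)) + 162)**2 = 1553 + ((-14 + 8) + 162)**2 = 1553 + (-6 + 162)**2 = 1553 + 156**2 = 1553 + 24336 = 25889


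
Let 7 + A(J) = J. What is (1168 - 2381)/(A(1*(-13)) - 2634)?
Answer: 1213/2654 ≈ 0.45705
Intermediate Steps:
A(J) = -7 + J
(1168 - 2381)/(A(1*(-13)) - 2634) = (1168 - 2381)/((-7 + 1*(-13)) - 2634) = -1213/((-7 - 13) - 2634) = -1213/(-20 - 2634) = -1213/(-2654) = -1213*(-1/2654) = 1213/2654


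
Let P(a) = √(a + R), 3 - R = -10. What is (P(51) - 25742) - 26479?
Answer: -52213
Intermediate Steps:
R = 13 (R = 3 - 1*(-10) = 3 + 10 = 13)
P(a) = √(13 + a) (P(a) = √(a + 13) = √(13 + a))
(P(51) - 25742) - 26479 = (√(13 + 51) - 25742) - 26479 = (√64 - 25742) - 26479 = (8 - 25742) - 26479 = -25734 - 26479 = -52213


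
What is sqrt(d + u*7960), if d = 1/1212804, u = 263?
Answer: sqrt(85535728143840569)/202134 ≈ 1446.9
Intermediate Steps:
d = 1/1212804 ≈ 8.2454e-7
sqrt(d + u*7960) = sqrt(1/1212804 + 263*7960) = sqrt(1/1212804 + 2093480) = sqrt(2538980917921/1212804) = sqrt(85535728143840569)/202134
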